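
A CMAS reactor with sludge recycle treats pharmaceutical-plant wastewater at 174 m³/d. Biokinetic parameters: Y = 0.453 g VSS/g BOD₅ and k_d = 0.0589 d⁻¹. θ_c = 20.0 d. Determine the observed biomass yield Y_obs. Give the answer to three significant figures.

Y_obs ≈ 0.208 g VSS/g BOD₅

Observed yield with endogenous decay: Y_obs = Y / (1 + k_d·θ_c) = 0.453 / (1 + 0.0589 × 20.0) = 0.453 / 2.178 = 0.2080 g VSS/g BOD₅.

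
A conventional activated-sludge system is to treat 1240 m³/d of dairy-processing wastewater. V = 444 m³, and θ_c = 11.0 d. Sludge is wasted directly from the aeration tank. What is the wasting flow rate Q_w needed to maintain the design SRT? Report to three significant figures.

For wasting at MLVSS concentration, Q_w = V/θ_c = 444.0/11.0 = 40.36 m³/d.

Q_w ≈ 40.4 m³/d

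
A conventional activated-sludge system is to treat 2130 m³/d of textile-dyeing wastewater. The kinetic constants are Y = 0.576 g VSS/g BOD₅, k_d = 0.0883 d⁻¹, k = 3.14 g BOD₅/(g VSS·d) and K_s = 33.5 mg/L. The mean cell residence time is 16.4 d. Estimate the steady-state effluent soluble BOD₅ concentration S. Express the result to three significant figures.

S ≈ 3.01 mg/L

From the Monod/SRT balance for a CMAS, S = K_s·(1+k_d θ_c)/[θ_c·(Y k − k_d) − 1] = 33.5 × (1 + 0.0883 × 16.4) / [16.4 × (0.576 × 3.14 − 0.0883) − 1] = 82.01 / 27.21 = 3.014 mg/L.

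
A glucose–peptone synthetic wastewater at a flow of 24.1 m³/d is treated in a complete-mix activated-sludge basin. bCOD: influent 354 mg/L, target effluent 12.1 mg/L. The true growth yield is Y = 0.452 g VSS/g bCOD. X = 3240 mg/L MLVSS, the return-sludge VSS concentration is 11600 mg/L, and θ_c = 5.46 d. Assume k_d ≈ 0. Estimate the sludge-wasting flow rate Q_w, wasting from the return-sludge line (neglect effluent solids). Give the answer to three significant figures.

With k_d = 0 the design equation reduces to V = Y Q (S₀−S) θ_c / X = 0.452 × 24.1 × (354 − 12.1) × 5.46 / 3240 = 6.276 m³.
Wasting from the return line (neglecting effluent solids): Q_w = V·X / (θ_c·X_r) = 6.276 × 3240 / (5.46 × 11600) = 0.3211 m³/d.

Q_w ≈ 0.321 m³/d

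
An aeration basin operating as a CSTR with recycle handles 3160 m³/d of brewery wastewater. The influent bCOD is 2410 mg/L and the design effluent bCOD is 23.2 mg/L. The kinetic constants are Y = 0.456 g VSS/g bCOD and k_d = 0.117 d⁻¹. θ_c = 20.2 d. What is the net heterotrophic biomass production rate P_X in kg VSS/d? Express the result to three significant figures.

P_X ≈ 1020 kg VSS/d

Y_obs = Y / (1 + k_d θ_c) = 0.456 / (1 + 0.117 × 20.2) = 0.456 / 3.363 = 0.1356.
ΔS = 2410 − 23.2 = 2387 mg/L, so the substrate removal rate is 3160 × 2387/1000 = 7542 kg bCOD/d.
P_X = Y_obs · Q(S₀ − S) = 0.1356 × 7542 = 1023 kg VSS/d.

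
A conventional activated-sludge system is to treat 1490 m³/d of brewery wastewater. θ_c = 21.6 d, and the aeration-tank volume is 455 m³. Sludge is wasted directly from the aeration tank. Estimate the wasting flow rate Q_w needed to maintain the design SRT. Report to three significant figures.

Q_w ≈ 21.1 m³/d

With mixed-liquor wasting, θ_c = V/Q_w, so Q_w = V/θ_c = 455.0/21.6 = 21.06 m³/d.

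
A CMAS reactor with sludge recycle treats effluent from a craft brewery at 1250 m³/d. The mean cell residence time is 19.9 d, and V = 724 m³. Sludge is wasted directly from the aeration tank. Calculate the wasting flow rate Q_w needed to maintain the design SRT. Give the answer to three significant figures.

With mixed-liquor wasting, θ_c = V/Q_w, so Q_w = V/θ_c = 724.0/19.9 = 36.38 m³/d.

Q_w ≈ 36.4 m³/d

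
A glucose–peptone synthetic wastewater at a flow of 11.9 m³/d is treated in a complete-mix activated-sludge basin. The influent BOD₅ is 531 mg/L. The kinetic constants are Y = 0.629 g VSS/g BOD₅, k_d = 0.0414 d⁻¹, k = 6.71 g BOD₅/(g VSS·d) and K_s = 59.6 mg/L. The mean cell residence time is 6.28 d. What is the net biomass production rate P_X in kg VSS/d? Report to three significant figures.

Effluent substrate depends only on kinetics and SRT: S = K_s(1 + k_d θ_c) / [θ_c(Yk − k_d) − 1] = 59.6 × (1 + 0.0414 × 6.28) / [6.28 × (0.629 × 6.71 − 0.0414) − 1] = 75.10 / 25.25 = 2.975 mg/L.
The observed yield is Y_obs = Y/(1 + k_d·θ_c) = 0.629 / (1 + 0.0414 × 6.28) = 0.629 / 1.260 = 0.4992 g VSS per g BOD₅ removed.
ΔS = 531 − 2.97 = 528.0 mg/L, so the substrate removal rate is 11.9 × 528.0/1000 = 6.284 kg BOD₅/d.
P_X = Y_obs · Q(S₀ − S) = 0.4992 × 6.284 = 3.137 kg VSS/d.

P_X ≈ 3.14 kg VSS/d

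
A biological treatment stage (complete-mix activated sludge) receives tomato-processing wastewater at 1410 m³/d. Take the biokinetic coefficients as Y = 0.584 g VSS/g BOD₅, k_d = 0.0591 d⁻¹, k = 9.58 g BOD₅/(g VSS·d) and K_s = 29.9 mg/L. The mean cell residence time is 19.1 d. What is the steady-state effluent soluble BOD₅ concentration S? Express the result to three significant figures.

S ≈ 0.608 mg/L

From the Monod/SRT balance for a CMAS, S = K_s·(1+k_d θ_c)/[θ_c·(Y k − k_d) − 1] = 29.9 × (1 + 0.0591 × 19.1) / [19.1 × (0.584 × 9.58 − 0.0591) − 1] = 63.65 / 104.7 = 0.6078 mg/L.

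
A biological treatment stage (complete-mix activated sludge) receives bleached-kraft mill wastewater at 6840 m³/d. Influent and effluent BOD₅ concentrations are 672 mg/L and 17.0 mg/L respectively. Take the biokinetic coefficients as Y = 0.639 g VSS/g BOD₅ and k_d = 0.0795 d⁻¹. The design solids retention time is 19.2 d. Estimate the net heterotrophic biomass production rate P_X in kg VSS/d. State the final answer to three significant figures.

P_X ≈ 1130 kg VSS/d

Correct the yield for decay: Y_obs = Y/(1 + k_d θ_c) = 0.639 / (1 + 0.0795 × 19.2) = 0.639 / 2.526 = 0.2529.
Mass of BOD₅ removed per day: Q(S₀ − S) = 6840 × 655.0 g/m³ = 4480 kg/d.
Net biomass production P_X = Y_obs × Q·(S₀ − S) = 0.2529 × 4480 = 1133 kg VSS/d.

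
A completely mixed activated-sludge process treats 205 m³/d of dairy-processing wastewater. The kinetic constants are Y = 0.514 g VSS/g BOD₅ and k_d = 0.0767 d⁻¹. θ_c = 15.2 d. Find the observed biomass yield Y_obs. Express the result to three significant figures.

Y_obs ≈ 0.237 g VSS/g BOD₅

Y_obs = Y / (1 + k_d θ_c) = 0.514 / (1 + 0.0767 × 15.2) = 0.514 / 2.166 = 0.2373.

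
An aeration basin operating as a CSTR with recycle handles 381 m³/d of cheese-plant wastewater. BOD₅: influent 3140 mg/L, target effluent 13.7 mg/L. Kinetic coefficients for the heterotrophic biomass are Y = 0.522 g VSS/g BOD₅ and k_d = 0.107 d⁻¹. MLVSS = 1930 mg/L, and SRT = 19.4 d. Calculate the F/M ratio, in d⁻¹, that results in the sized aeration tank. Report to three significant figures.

Steady-state biomass mass balance: V·X·(1 + k_d·θ_c) = Y·Q·(S₀ − S)·θ_c, so V = 0.522 × 381 × (3140 − 13.7) × 19.4 / [1930 × (1 + 0.107 × 19.4)] = 1.21×10^7 / 5936 = 2032 m³.
Food-to-microorganism ratio F/M = Q S₀ / (V X) = 381 × 3140 / (2032 × 1930) = 0.3051 d⁻¹.

F/M ≈ 0.305 d⁻¹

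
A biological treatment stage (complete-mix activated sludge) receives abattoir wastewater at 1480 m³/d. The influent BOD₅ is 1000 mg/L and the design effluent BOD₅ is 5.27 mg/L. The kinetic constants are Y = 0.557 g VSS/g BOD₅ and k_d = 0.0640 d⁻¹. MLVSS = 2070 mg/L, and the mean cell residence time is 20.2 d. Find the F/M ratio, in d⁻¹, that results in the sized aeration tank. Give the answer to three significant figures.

Steady-state biomass mass balance: V·X·(1 + k_d·θ_c) = Y·Q·(S₀ − S)·θ_c, so V = 0.557 × 1480 × (1000 − 5.27) × 20.2 / [2070 × (1 + 0.0640 × 20.2)] = 1.66×10^7 / 4746 = 3490 m³.
Food-to-microorganism ratio F/M = Q S₀ / (V X) = 1480 × 1000 / (3490 × 2070) = 0.2049 d⁻¹.

F/M ≈ 0.205 d⁻¹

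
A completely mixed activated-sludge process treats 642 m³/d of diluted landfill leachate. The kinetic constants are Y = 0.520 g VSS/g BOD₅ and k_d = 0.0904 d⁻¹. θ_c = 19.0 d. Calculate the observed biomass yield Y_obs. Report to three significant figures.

Y_obs ≈ 0.191 g VSS/g BOD₅

The observed yield is Y_obs = Y/(1 + k_d·θ_c) = 0.520 / (1 + 0.0904 × 19.0) = 0.520 / 2.718 = 0.1913 g VSS per g BOD₅ removed.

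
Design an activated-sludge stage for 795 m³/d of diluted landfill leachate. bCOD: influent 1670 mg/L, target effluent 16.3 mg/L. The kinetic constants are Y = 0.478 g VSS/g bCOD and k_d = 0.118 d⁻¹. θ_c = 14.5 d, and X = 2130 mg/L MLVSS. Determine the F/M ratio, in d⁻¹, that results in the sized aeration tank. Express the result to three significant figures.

Steady-state biomass mass balance: V·X·(1 + k_d·θ_c) = Y·Q·(S₀ − S)·θ_c, so V = 0.478 × 795 × (1670 − 16.3) × 14.5 / [2130 × (1 + 0.118 × 14.5)] = 9.11×10^6 / 5774 = 1578 m³.
F/M = applied load / biomass = Q·S₀/(V·X) = 795 × 1670 / (1578 × 2130) = 0.3950 d⁻¹.

F/M ≈ 0.395 d⁻¹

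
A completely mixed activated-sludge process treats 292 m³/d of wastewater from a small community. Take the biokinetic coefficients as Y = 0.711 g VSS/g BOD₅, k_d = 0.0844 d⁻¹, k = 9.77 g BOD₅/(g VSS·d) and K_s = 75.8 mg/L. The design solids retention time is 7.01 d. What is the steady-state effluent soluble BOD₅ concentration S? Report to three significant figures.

From the Monod/SRT balance for a CMAS, S = K_s·(1+k_d θ_c)/[θ_c·(Y k − k_d) − 1] = 75.8 × (1 + 0.0844 × 7.01) / [7.01 × (0.711 × 9.77 − 0.0844) − 1] = 120.6 / 47.10 = 2.561 mg/L.

S ≈ 2.56 mg/L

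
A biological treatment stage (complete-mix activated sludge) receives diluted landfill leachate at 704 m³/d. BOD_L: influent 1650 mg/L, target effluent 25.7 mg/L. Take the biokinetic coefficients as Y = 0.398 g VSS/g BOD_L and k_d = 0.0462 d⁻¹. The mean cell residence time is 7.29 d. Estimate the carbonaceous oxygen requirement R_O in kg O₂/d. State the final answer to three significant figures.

Correct the yield for decay: Y_obs = Y/(1 + k_d θ_c) = 0.398 / (1 + 0.0462 × 7.29) = 0.398 / 1.337 = 0.2977.
Q·(S₀ − S) = 704 × (1650 − 25.7) × 10⁻³ = 1144 kg/d removed.
Biomass synthesised: P_X = Y_obs × 1144 = 340.5 kg VSS/d.
Carbonaceous O₂ demand = substrate oxidised − cell-mass equivalent = 1144 − 1.42 × 340.5 = 660.1 kg O₂/d.

R_O ≈ 660 kg O₂/d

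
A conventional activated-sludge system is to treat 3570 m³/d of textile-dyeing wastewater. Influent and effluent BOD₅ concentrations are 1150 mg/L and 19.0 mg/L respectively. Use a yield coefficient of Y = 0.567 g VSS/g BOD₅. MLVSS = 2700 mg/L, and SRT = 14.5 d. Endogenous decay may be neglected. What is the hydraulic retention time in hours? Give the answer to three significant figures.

τ ≈ 82.7 h

Biomass mass balance (decay neglected): V·X = Y·Q·(S₀ − S)·θ_c, so V = 0.567 × 3570 × (1150 − 19.0) × 14.5 / 2700 = 12295 m³.
HRT = V/Q = 12295 m³ / 3570 m³·d⁻¹ = 3.444 d × 24 = 82.65 h.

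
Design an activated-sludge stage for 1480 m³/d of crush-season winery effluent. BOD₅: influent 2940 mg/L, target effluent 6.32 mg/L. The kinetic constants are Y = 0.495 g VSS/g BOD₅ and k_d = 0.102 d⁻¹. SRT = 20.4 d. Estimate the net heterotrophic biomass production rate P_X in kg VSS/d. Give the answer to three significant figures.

P_X ≈ 698 kg VSS/d

Correct the yield for decay: Y_obs = Y/(1 + k_d θ_c) = 0.495 / (1 + 0.102 × 20.4) = 0.495 / 3.081 = 0.1607.
Q·(S₀ − S) = 1480 × (2940 − 6.32) × 10⁻³ = 4342 kg/d removed.
Net biomass production P_X = Y_obs × Q·(S₀ − S) = 0.1607 × 4342 = 697.6 kg VSS/d.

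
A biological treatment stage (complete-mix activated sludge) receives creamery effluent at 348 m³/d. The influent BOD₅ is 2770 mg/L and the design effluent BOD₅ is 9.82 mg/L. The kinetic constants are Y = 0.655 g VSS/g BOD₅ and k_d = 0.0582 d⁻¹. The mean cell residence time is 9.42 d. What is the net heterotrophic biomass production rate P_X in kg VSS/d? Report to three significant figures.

Correct the yield for decay: Y_obs = Y/(1 + k_d θ_c) = 0.655 / (1 + 0.0582 × 9.42) = 0.655 / 1.548 = 0.4231.
Q·(S₀ − S) = 348 × (2770 − 9.82) × 10⁻³ = 960.5 kg/d removed.
Biomass produced: P_X = Y_obs·Q·ΔS = 0.4231 × 960.5 ≈ 406.4 kg VSS/d.

P_X ≈ 406 kg VSS/d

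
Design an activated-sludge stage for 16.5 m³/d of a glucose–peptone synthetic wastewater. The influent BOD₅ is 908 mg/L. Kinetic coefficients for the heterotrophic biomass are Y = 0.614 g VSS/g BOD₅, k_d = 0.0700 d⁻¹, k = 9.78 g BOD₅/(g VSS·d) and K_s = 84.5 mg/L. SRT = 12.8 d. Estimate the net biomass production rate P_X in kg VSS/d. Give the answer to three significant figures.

P_X ≈ 4.84 kg VSS/d

For a completely mixed reactor with recycle the Lawrence–McCarty relation gives S = K_s·(1 + k_d·θ_c) / [θ_c·(Y·k − k_d) − 1] = 84.5 × (1 + 0.0700 × 12.8) / [12.8 × (0.614 × 9.78 − 0.0700) − 1] = 160.2 / 74.97 = 2.137 mg/L.
Y_obs = Y / (1 + k_d θ_c) = 0.614 / (1 + 0.0700 × 12.8) = 0.614 / 1.896 = 0.3238.
Mass of BOD₅ removed per day: Q(S₀ − S) = 16.5 × 905.9 g/m³ = 14.95 kg/d.
P_X = Y_obs · Q(S₀ − S) = 0.3238 × 14.95 = 4.840 kg VSS/d.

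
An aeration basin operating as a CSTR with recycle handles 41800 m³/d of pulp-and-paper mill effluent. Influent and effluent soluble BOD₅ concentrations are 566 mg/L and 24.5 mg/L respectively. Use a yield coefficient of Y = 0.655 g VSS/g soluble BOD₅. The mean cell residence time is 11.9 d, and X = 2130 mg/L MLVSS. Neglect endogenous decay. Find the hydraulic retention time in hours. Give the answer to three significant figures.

Biomass mass balance (decay neglected): V·X = Y·Q·(S₀ − S)·θ_c, so V = 0.655 × 41800 × (566 − 24.5) × 11.9 / 2130 = 82829 m³.
τ = V/Q = 82829/41800 = 1.982 d, or 47.56 h.

τ ≈ 47.6 h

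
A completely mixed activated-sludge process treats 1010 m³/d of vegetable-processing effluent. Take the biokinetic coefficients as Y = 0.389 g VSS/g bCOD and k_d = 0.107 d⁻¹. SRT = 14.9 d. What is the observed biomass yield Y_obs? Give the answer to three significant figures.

Y_obs ≈ 0.150 g VSS/g bCOD

The observed yield is Y_obs = Y/(1 + k_d·θ_c) = 0.389 / (1 + 0.107 × 14.9) = 0.389 / 2.594 = 0.1499 g VSS per g bCOD removed.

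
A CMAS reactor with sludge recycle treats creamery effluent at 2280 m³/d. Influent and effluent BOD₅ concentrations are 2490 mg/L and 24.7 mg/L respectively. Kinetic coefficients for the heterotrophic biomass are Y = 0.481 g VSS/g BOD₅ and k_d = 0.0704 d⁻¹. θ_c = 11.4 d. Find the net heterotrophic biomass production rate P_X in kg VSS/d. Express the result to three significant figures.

Observed yield with endogenous decay: Y_obs = Y / (1 + k_d·θ_c) = 0.481 / (1 + 0.0704 × 11.4) = 0.481 / 1.803 = 0.2668 g VSS/g BOD₅.
Mass of BOD₅ removed per day: Q(S₀ − S) = 2280 × 2465 g/m³ = 5621 kg/d.
P_X = Y_obs · Q(S₀ − S) = 0.2668 × 5621 = 1500 kg VSS/d.

P_X ≈ 1500 kg VSS/d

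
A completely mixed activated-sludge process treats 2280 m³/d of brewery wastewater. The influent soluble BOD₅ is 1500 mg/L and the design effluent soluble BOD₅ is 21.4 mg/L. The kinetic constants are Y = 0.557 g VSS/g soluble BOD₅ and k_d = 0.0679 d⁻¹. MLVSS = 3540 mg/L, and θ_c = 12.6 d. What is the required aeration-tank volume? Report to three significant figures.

From the SRT design equation V = Y Q (S₀−S) θ_c / [X (1 + k_d θ_c)] = 0.557 × 2280 × (1500 − 21.4) × 12.6 / [3540 × (1 + 0.0679 × 12.6)] = 2.37×10^7 / 6569 = 3602 m³.

V ≈ 3600 m³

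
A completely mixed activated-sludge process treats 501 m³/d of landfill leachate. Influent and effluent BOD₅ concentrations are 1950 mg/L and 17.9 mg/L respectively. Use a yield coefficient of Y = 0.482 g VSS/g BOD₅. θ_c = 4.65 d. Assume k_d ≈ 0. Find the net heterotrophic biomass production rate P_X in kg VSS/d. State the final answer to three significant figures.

With endogenous decay neglected, the observed yield equals the true yield: Y_obs = Y = 0.482 g VSS/g BOD₅.
Substrate removed = Q·(S₀ − S) = 501 m³/d × (1950 − 17.9) g/m³ = 9.68×10^5 g/d = 968.0 kg/d.
Biomass produced: P_X = Y_obs·Q·ΔS = 0.4820 × 968.0 ≈ 466.6 kg VSS/d.

P_X ≈ 467 kg VSS/d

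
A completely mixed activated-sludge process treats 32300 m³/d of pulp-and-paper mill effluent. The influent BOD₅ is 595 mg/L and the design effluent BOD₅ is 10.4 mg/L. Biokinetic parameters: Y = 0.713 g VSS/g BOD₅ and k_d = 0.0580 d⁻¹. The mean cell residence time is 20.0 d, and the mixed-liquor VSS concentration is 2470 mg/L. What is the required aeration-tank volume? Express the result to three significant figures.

Rearranging the biomass balance for a CMAS with decay, V = Y·Q·ΔS·θ_c / [X·(1+k_d θ_c)] = 0.713 × 32300 × (595 − 10.4) × 20.0 / [2470 × (1 + 0.0580 × 20.0)] = 2.69×10^8 / 5335 = 50470 m³.

V ≈ 50500 m³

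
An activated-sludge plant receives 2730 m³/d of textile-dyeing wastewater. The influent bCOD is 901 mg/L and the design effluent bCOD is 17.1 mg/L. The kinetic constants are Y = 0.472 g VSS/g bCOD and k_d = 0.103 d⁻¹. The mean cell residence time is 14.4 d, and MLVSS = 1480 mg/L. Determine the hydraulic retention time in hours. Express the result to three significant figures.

τ ≈ 39.2 h

Steady-state biomass mass balance: V·X·(1 + k_d·θ_c) = Y·Q·(S₀ − S)·θ_c, so V = 0.472 × 2730 × (901 − 17.1) × 14.4 / [1480 × (1 + 0.103 × 14.4)] = 1.64×10^7 / 3675 = 4463 m³.
Hydraulic retention time τ = V/Q = 4463 / 2730 = 1.635 d = 39.23 h.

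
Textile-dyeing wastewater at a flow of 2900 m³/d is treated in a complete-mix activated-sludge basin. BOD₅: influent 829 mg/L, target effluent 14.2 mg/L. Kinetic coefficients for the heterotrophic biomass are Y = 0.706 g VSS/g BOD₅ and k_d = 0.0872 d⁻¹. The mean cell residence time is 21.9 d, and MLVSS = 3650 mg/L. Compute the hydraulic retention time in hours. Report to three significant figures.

τ ≈ 28.5 h

From the SRT design equation V = Y Q (S₀−S) θ_c / [X (1 + k_d θ_c)] = 0.706 × 2900 × (829 − 14.2) × 21.9 / [3650 × (1 + 0.0872 × 21.9)] = 3.65×10^7 / 10620 = 3440 m³.
HRT = V/Q = 3440 m³ / 2900 m³·d⁻¹ = 1.186 d × 24 = 28.47 h.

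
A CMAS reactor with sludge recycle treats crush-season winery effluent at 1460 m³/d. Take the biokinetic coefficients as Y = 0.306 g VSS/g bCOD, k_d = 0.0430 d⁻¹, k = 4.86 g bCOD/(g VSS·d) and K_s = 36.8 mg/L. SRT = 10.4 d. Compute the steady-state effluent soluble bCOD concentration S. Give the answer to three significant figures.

For a completely mixed reactor with recycle the Lawrence–McCarty relation gives S = K_s·(1 + k_d·θ_c) / [θ_c·(Y·k − k_d) − 1] = 36.8 × (1 + 0.0430 × 10.4) / [10.4 × (0.306 × 4.86 − 0.0430) − 1] = 53.26 / 14.02 = 3.799 mg/L.

S ≈ 3.80 mg/L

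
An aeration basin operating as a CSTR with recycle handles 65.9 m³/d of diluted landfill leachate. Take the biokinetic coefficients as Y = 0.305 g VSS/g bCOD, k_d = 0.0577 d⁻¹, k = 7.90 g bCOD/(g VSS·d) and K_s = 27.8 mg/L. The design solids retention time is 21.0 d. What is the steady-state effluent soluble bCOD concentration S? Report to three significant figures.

For a completely mixed reactor with recycle the Lawrence–McCarty relation gives S = K_s·(1 + k_d·θ_c) / [θ_c·(Y·k − k_d) − 1] = 27.8 × (1 + 0.0577 × 21.0) / [21.0 × (0.305 × 7.90 − 0.0577) − 1] = 61.49 / 48.39 = 1.271 mg/L.

S ≈ 1.27 mg/L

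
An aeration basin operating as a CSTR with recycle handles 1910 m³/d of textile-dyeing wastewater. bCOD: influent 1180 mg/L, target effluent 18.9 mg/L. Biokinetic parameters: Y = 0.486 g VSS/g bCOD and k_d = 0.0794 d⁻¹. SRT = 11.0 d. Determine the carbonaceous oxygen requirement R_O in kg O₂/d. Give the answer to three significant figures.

R_O ≈ 1400 kg O₂/d

Observed yield with endogenous decay: Y_obs = Y / (1 + k_d·θ_c) = 0.486 / (1 + 0.0794 × 11.0) = 0.486 / 1.873 = 0.2594 g VSS/g bCOD.
ΔS = 1180 − 18.9 = 1161 mg/L, so the substrate removal rate is 1910 × 1161/1000 = 2218 kg bCOD/d.
Net sludge production P_X = 0.2594 × 2218 = 575.3 kg VSS/d.
R_O = Q·(S₀ − S) − 1.42·P_X = 2218 − 1.42 × 575.3 = 1401 kg O₂/d.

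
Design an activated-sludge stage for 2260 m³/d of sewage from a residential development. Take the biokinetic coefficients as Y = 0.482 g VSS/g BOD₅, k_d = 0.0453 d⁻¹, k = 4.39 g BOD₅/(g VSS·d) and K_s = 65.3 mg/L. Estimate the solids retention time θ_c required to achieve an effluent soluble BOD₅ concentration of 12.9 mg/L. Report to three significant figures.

θ_c ≈ 3.29 d

From 1/θ_c = Y·k·S/(K_s + S) − k_d: Y·k·S/(K_s+S) = 0.482 × 4.39 × 12.9 / (65.3 + 12.9) = 0.3491 d⁻¹.
1/θ_c = 0.3491 − 0.0453 = 0.3038 d⁻¹, so θ_c = 3.292 d.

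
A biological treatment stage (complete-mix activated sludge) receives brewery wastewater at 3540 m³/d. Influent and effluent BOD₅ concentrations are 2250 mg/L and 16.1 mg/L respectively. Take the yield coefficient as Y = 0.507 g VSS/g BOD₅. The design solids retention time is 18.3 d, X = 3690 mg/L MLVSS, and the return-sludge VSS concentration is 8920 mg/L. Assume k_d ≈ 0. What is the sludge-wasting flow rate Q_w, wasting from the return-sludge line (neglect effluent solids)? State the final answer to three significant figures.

Q_w ≈ 449 m³/d

Biomass mass balance (decay neglected): V·X = Y·Q·(S₀ − S)·θ_c, so V = 0.507 × 3540 × (2250 − 16.1) × 18.3 / 3690 = 19884 m³.
θ_c = V·X/(Q_w·X_r) when wasting from the recycle, so Q_w = V·X/(θ_c·X_r) = 19884 × 3690 / (18.3 × 8920) = 449.5 m³/d.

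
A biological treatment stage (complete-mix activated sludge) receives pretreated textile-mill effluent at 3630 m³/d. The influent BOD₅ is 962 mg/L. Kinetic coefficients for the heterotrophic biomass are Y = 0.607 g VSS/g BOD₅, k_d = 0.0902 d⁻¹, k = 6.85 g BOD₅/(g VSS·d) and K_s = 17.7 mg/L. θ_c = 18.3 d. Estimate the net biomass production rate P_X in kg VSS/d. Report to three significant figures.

For a completely mixed reactor with recycle the Lawrence–McCarty relation gives S = K_s·(1 + k_d·θ_c) / [θ_c·(Y·k − k_d) − 1] = 17.7 × (1 + 0.0902 × 18.3) / [18.3 × (0.607 × 6.85 − 0.0902) − 1] = 46.92 / 73.44 = 0.6388 mg/L.
Correct the yield for decay: Y_obs = Y/(1 + k_d θ_c) = 0.607 / (1 + 0.0902 × 18.3) = 0.607 / 2.651 = 0.2290.
ΔS = 962 − 0.639 = 961.4 mg/L, so the substrate removal rate is 3630 × 961.4/1000 = 3490 kg BOD₅/d.
P_X = Y_obs · Q(S₀ − S) = 0.2290 × 3490 = 799.1 kg VSS/d.

P_X ≈ 799 kg VSS/d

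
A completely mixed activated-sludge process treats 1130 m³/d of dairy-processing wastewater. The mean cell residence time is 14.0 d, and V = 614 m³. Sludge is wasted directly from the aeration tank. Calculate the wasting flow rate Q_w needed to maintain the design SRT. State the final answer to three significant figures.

Q_w ≈ 43.9 m³/d

For wasting at MLVSS concentration, Q_w = V/θ_c = 614.0/14.0 = 43.86 m³/d.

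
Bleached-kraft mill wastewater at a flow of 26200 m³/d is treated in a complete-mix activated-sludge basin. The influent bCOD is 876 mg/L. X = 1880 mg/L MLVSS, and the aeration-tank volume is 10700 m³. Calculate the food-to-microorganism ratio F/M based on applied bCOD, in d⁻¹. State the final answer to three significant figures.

F/M ≈ 1.14 d⁻¹

Food-to-microorganism ratio F/M = Q S₀ / (V X) = 26200 × 876 / (10700 × 1880) = 1.141 d⁻¹.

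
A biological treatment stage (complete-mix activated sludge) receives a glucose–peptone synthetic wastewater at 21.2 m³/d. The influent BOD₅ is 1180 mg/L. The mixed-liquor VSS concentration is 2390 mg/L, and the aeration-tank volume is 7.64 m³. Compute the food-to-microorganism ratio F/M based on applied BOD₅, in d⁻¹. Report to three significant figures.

Food-to-microorganism ratio F/M = Q S₀ / (V X) = 21.2 × 1180 / (7.640 × 2390) = 1.370 d⁻¹.

F/M ≈ 1.37 d⁻¹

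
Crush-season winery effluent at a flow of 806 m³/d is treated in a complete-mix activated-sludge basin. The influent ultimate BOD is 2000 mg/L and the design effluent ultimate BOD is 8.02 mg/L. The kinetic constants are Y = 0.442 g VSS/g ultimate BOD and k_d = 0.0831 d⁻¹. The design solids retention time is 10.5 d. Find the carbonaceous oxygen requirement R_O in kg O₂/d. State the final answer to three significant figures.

R_O ≈ 1070 kg O₂/d

Observed yield with endogenous decay: Y_obs = Y / (1 + k_d·θ_c) = 0.442 / (1 + 0.0831 × 10.5) = 0.442 / 1.873 = 0.2360 g VSS/g ultimate BOD.
ΔS = 2000 − 8.02 = 1992 mg/L, so the substrate removal rate is 806 × 1992/1000 = 1606 kg ultimate BOD/d.
P_X = Y_obs·Q·(S₀ − S) = 0.2360 × 1606 = 379.0 kg VSS/d.
Carbonaceous O₂ demand = substrate oxidised − cell-mass equivalent = 1606 − 1.42 × 379.0 = 1067 kg O₂/d.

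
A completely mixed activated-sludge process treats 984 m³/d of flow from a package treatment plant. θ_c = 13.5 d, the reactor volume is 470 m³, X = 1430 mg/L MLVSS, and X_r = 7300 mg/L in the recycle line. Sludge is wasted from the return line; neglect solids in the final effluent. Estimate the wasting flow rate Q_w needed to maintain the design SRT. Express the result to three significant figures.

Wasting from the return line (neglecting effluent solids): Q_w = V·X / (θ_c·X_r) = 470.0 × 1430 / (13.5 × 7300) = 6.820 m³/d.

Q_w ≈ 6.82 m³/d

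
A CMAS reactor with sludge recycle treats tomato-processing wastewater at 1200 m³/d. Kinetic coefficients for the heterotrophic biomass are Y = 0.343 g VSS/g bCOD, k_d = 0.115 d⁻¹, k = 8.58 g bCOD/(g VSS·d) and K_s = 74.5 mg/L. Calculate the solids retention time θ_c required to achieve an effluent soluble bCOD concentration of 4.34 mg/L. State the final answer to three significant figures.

θ_c ≈ 21.3 d

From 1/θ_c = Y·k·S/(K_s + S) − k_d: Y·k·S/(K_s+S) = 0.343 × 8.58 × 4.34 / (74.5 + 4.34) = 0.1620 d⁻¹.
θ_c = 1/(μ − k_d) = 1/(0.1620 − 0.115) = 1/0.04700 = 21.27 d.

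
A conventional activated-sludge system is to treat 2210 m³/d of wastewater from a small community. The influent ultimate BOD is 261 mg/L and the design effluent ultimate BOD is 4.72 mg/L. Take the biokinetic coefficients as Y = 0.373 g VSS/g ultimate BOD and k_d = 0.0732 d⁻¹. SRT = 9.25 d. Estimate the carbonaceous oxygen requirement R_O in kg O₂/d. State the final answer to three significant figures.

R_O ≈ 388 kg O₂/d

Y_obs = Y / (1 + k_d θ_c) = 0.373 / (1 + 0.0732 × 9.25) = 0.373 / 1.677 = 0.2224.
Substrate removed = Q·(S₀ − S) = 2210 m³/d × (261 − 4.72) g/m³ = 5.66×10^5 g/d = 566.4 kg/d.
Net sludge production P_X = 0.2224 × 566.4 = 126.0 kg VSS/d.
R_O = Q·(S₀ − S) − 1.42·P_X = 566.4 − 1.42 × 126.0 = 387.5 kg O₂/d.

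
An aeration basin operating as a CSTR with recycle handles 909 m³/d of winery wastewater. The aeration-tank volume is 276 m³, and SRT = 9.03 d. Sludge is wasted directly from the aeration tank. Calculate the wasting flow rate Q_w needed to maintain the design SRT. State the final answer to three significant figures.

Q_w ≈ 30.6 m³/d

Wasting from the aeration tank: Q_w = V / θ_c = 276.0 / 9.03 = 30.56 m³/d.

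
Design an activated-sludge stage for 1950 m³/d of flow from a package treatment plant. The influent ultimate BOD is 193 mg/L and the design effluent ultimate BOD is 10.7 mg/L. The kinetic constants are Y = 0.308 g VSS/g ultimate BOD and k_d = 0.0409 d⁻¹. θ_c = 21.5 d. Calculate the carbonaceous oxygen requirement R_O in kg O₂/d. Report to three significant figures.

R_O ≈ 273 kg O₂/d

The observed yield is Y_obs = Y/(1 + k_d·θ_c) = 0.308 / (1 + 0.0409 × 21.5) = 0.308 / 1.879 = 0.1639 g VSS per g ultimate BOD removed.
ΔS = 193 − 10.7 = 182.3 mg/L, so the substrate removal rate is 1950 × 182.3/1000 = 355.5 kg ultimate BOD/d.
Biomass synthesised: P_X = Y_obs × 355.5 = 58.26 kg VSS/d.
R_O = Q·ΔS − 1.42 P_X = 355.5 − 82.73 = 272.8 kg O₂/d.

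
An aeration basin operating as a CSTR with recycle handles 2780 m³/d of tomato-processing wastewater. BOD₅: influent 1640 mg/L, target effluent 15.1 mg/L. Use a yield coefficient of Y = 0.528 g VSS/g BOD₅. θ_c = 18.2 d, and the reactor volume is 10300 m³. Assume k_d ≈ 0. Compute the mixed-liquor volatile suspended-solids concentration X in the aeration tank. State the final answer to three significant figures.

X ≈ 4210 mg/L

Without decay, X = Y Q (S₀−S) θ_c / V = 0.528 × 2780 × (1640 − 15.1) × 18.2 / 10300 = 4214 mg/L.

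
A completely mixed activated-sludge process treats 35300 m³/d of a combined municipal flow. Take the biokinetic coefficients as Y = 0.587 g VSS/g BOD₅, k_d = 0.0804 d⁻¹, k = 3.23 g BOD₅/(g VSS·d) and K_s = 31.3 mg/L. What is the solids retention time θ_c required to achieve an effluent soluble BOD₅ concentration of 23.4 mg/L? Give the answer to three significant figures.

θ_c ≈ 1.37 d

At the target effluent, Y k S/(K_s+S) = 0.587×3.23×23.4/54.70 = 0.8111 d⁻¹.
θ_c = 1/(μ − k_d) = 1/(0.8111 − 0.0804) = 1/0.7307 = 1.369 d.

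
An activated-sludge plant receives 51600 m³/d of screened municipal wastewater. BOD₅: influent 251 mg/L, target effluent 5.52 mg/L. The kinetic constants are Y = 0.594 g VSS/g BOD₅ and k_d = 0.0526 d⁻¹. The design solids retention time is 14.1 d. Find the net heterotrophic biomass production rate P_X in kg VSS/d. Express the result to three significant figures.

The observed yield is Y_obs = Y/(1 + k_d·θ_c) = 0.594 / (1 + 0.0526 × 14.1) = 0.594 / 1.742 = 0.3411 g VSS per g BOD₅ removed.
Q·(S₀ − S) = 51600 × (251 − 5.52) × 10⁻³ = 12667 kg/d removed.
So the net sludge growth is P_X = 0.3411 × 12667 = 4320 kg VSS/d.

P_X ≈ 4320 kg VSS/d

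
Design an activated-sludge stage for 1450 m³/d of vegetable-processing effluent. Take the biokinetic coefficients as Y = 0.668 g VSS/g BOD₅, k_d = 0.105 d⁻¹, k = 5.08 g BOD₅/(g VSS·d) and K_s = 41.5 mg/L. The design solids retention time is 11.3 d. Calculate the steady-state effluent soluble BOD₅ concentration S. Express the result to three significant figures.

For a completely mixed reactor with recycle the Lawrence–McCarty relation gives S = K_s·(1 + k_d·θ_c) / [θ_c·(Y·k − k_d) − 1] = 41.5 × (1 + 0.105 × 11.3) / [11.3 × (0.668 × 5.08 − 0.105) − 1] = 90.74 / 36.16 = 2.509 mg/L.

S ≈ 2.51 mg/L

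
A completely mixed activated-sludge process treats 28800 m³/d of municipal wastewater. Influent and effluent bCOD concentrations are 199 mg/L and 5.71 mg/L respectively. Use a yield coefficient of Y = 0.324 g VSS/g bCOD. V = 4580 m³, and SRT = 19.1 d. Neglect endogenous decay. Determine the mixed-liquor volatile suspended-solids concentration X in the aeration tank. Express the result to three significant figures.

X ≈ 7520 mg/L

From V·X = Y·Q·(S₀ − S)·θ_c (decay neglected): X = 0.324 × 28800 × (199 − 5.71) × 19.1 / 4580 = 7522 mg/L.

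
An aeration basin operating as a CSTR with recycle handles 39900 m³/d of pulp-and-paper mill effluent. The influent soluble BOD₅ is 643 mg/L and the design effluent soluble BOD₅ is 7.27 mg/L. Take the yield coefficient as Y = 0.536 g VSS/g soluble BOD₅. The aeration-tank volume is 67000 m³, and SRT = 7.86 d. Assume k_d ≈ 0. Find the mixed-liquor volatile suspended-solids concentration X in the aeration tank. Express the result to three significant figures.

Without decay, X = Y Q (S₀−S) θ_c / V = 0.536 × 39900 × (643 − 7.27) × 7.86 / 67000 = 1595 mg/L.

X ≈ 1590 mg/L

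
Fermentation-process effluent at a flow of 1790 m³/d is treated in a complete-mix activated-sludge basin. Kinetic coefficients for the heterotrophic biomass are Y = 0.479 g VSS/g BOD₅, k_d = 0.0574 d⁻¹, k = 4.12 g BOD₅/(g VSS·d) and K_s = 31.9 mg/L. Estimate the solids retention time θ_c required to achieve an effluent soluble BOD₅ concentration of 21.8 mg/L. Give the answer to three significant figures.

At the target effluent, Y k S/(K_s+S) = 0.479×4.12×21.8/53.70 = 0.8012 d⁻¹.
1/θ_c = 0.8012 − 0.0574 = 0.7438 d⁻¹, so θ_c = 1.345 d.

θ_c ≈ 1.34 d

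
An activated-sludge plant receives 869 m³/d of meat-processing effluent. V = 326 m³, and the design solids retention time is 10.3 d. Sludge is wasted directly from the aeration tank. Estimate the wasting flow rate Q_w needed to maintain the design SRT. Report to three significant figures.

Q_w ≈ 31.7 m³/d

For wasting at MLVSS concentration, Q_w = V/θ_c = 326.0/10.3 = 31.65 m³/d.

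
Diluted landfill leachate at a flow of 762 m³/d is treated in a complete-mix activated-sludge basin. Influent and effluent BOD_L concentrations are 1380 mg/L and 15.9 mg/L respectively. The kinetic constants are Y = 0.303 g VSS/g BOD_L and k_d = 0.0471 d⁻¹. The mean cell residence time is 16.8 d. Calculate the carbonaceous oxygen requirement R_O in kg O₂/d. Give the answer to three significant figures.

R_O ≈ 790 kg O₂/d

Observed yield with endogenous decay: Y_obs = Y / (1 + k_d·θ_c) = 0.303 / (1 + 0.0471 × 16.8) = 0.303 / 1.791 = 0.1692 g VSS/g BOD_L.
Substrate removed = Q·(S₀ − S) = 762 m³/d × (1380 − 15.9) g/m³ = 1.04×10^6 g/d = 1039 kg/d.
Biomass synthesised: P_X = Y_obs × 1039 = 175.8 kg VSS/d.
Carbonaceous O₂ demand = substrate oxidised − cell-mass equivalent = 1039 − 1.42 × 175.8 = 789.8 kg O₂/d.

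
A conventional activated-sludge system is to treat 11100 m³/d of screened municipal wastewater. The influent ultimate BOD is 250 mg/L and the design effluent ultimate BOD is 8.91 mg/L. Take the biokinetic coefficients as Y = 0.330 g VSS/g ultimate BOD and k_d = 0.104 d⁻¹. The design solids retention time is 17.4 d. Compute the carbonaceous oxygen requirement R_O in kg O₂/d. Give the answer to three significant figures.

Observed yield with endogenous decay: Y_obs = Y / (1 + k_d·θ_c) = 0.330 / (1 + 0.104 × 17.4) = 0.330 / 2.810 = 0.1175 g VSS/g ultimate BOD.
Substrate removed = Q·(S₀ − S) = 11100 m³/d × (250 − 8.91) g/m³ = 2.68×10^6 g/d = 2676 kg/d.
P_X = Y_obs·Q·(S₀ − S) = 0.1175 × 2676 = 314.3 kg VSS/d.
R_O = Q·ΔS − 1.42 P_X = 2676 − 446.3 = 2230 kg O₂/d.

R_O ≈ 2230 kg O₂/d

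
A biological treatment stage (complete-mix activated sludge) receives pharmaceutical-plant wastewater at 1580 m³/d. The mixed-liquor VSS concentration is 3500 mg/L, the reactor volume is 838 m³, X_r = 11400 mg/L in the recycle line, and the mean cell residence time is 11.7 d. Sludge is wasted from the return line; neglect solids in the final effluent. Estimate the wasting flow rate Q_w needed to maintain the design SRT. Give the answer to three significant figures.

Q_w ≈ 22.0 m³/d

θ_c = V·X/(Q_w·X_r) when wasting from the recycle, so Q_w = V·X/(θ_c·X_r) = 838.0 × 3500 / (11.7 × 11400) = 21.99 m³/d.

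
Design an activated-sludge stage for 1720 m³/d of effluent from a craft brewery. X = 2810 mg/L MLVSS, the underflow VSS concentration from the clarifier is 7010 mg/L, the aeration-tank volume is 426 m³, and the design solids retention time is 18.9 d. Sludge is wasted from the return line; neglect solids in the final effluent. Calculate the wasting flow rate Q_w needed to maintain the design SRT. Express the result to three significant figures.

Q_w ≈ 9.04 m³/d

θ_c = V·X/(Q_w·X_r) when wasting from the recycle, so Q_w = V·X/(θ_c·X_r) = 426.0 × 2810 / (18.9 × 7010) = 9.035 m³/d.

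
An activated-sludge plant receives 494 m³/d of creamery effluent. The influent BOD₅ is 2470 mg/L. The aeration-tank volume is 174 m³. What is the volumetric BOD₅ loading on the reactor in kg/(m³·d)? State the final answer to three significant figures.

L_v = Q S₀ / V = 494 × 2470 × 10⁻³ / 174.0 = 7.013 kg/(m³·d).

L_v ≈ 7.01 kg BOD₅/(m³·d)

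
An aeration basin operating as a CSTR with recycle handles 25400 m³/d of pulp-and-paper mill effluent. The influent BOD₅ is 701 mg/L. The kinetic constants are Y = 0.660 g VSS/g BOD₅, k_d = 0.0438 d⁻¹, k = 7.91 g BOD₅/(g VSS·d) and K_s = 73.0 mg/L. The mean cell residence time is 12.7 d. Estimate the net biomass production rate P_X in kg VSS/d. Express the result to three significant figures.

P_X ≈ 7530 kg VSS/d

From the Monod/SRT balance for a CMAS, S = K_s·(1+k_d θ_c)/[θ_c·(Y k − k_d) − 1] = 73.0 × (1 + 0.0438 × 12.7) / [12.7 × (0.660 × 7.91 − 0.0438) − 1] = 113.6 / 64.75 = 1.755 mg/L.
The observed yield is Y_obs = Y/(1 + k_d·θ_c) = 0.660 / (1 + 0.0438 × 12.7) = 0.660 / 1.556 = 0.4241 g VSS per g BOD₅ removed.
ΔS = 701 − 1.75 = 699.2 mg/L, so the substrate removal rate is 25400 × 699.2/1000 = 17761 kg BOD₅/d.
So the net sludge growth is P_X = 0.4241 × 17761 = 7532 kg VSS/d.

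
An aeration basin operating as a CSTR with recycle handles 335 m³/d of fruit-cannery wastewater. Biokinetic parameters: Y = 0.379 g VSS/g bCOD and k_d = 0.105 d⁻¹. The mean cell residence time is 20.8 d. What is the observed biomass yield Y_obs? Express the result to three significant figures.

Correct the yield for decay: Y_obs = Y/(1 + k_d θ_c) = 0.379 / (1 + 0.105 × 20.8) = 0.379 / 3.184 = 0.1190.

Y_obs ≈ 0.119 g VSS/g bCOD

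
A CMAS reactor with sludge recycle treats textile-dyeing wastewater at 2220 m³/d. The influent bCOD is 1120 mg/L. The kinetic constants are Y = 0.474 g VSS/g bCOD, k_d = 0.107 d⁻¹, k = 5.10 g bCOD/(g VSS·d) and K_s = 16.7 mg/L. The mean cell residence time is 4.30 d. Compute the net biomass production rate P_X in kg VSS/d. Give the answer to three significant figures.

P_X ≈ 805 kg VSS/d

Effluent substrate depends only on kinetics and SRT: S = K_s(1 + k_d θ_c) / [θ_c(Yk − k_d) − 1] = 16.7 × (1 + 0.107 × 4.30) / [4.30 × (0.474 × 5.10 − 0.107) − 1] = 24.38 / 8.935 = 2.729 mg/L.
Y_obs = Y / (1 + k_d θ_c) = 0.474 / (1 + 0.107 × 4.30) = 0.474 / 1.460 = 0.3246.
Substrate removed = Q·(S₀ − S) = 2220 m³/d × (1120 − 2.73) g/m³ = 2.48×10^6 g/d = 2480 kg/d.
Net biomass production P_X = Y_obs × Q·(S₀ − S) = 0.3246 × 2480 = 805.2 kg VSS/d.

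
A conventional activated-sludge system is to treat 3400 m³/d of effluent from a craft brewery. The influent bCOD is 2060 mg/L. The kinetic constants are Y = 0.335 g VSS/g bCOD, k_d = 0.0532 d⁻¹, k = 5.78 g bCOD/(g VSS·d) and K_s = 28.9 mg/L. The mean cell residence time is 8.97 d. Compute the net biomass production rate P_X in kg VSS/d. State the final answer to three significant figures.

P_X ≈ 1590 kg VSS/d

For a completely mixed reactor with recycle the Lawrence–McCarty relation gives S = K_s·(1 + k_d·θ_c) / [θ_c·(Y·k − k_d) − 1] = 28.9 × (1 + 0.0532 × 8.97) / [8.97 × (0.335 × 5.78 − 0.0532) − 1] = 42.69 / 15.89 = 2.686 mg/L.
Correct the yield for decay: Y_obs = Y/(1 + k_d θ_c) = 0.335 / (1 + 0.0532 × 8.97) = 0.335 / 1.477 = 0.2268.
Substrate removed = Q·(S₀ − S) = 3400 m³/d × (2060 − 2.69) g/m³ = 6.99×10^6 g/d = 6995 kg/d.
Net biomass production P_X = Y_obs × Q·(S₀ − S) = 0.2268 × 6995 = 1586 kg VSS/d.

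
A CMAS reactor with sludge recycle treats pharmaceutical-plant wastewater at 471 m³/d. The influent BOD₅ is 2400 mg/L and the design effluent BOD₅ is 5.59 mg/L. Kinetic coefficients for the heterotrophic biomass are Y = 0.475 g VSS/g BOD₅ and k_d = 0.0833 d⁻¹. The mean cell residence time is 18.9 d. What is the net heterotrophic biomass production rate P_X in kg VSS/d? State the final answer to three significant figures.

Correct the yield for decay: Y_obs = Y/(1 + k_d θ_c) = 0.475 / (1 + 0.0833 × 18.9) = 0.475 / 2.574 = 0.1845.
Substrate removed = Q·(S₀ − S) = 471 m³/d × (2400 − 5.59) g/m³ = 1.13×10^6 g/d = 1128 kg/d.
So the net sludge growth is P_X = 0.1845 × 1128 = 208.1 kg VSS/d.

P_X ≈ 208 kg VSS/d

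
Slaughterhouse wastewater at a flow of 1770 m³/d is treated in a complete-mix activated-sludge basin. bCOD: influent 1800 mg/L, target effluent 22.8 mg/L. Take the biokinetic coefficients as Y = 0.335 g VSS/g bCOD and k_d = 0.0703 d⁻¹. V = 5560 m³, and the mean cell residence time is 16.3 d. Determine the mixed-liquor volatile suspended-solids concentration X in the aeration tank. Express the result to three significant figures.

From V·X·(1 + k_d·θ_c) = Y·Q·(S₀ − S)·θ_c: X = 0.335 × 1770 × (1800 − 22.8) × 16.3 / [5560 × (1 + 0.0703 × 16.3)] = 1440 mg/L.

X ≈ 1440 mg/L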